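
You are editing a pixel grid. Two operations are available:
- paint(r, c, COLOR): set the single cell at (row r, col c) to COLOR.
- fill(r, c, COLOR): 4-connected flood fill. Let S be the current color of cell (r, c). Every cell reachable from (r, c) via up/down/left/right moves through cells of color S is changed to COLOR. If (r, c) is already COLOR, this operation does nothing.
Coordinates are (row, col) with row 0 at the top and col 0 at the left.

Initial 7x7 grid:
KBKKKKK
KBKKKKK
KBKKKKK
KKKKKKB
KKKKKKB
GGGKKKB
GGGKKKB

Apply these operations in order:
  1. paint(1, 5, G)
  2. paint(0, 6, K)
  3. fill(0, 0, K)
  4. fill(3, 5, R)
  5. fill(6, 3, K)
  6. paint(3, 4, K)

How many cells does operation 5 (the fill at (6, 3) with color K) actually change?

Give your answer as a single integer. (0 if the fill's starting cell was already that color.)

Answer: 35

Derivation:
After op 1 paint(1,5,G):
KBKKKKK
KBKKKGK
KBKKKKK
KKKKKKB
KKKKKKB
GGGKKKB
GGGKKKB
After op 2 paint(0,6,K):
KBKKKKK
KBKKKGK
KBKKKKK
KKKKKKB
KKKKKKB
GGGKKKB
GGGKKKB
After op 3 fill(0,0,K) [0 cells changed]:
KBKKKKK
KBKKKGK
KBKKKKK
KKKKKKB
KKKKKKB
GGGKKKB
GGGKKKB
After op 4 fill(3,5,R) [35 cells changed]:
RBRRRRR
RBRRRGR
RBRRRRR
RRRRRRB
RRRRRRB
GGGRRRB
GGGRRRB
After op 5 fill(6,3,K) [35 cells changed]:
KBKKKKK
KBKKKGK
KBKKKKK
KKKKKKB
KKKKKKB
GGGKKKB
GGGKKKB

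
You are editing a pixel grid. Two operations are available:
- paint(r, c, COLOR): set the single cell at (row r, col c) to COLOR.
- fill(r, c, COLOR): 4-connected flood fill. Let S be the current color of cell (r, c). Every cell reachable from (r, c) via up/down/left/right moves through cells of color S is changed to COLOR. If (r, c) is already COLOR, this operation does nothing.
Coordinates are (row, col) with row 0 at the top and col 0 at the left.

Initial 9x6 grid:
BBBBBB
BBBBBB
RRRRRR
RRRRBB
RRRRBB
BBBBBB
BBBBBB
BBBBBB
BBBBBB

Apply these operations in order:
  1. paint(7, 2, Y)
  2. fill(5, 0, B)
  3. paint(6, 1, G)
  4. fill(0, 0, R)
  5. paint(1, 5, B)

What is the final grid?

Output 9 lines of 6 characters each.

Answer: RRRRRR
RRRRRB
RRRRRR
RRRRBB
RRRRBB
BBBBBB
BGBBBB
BBYBBB
BBBBBB

Derivation:
After op 1 paint(7,2,Y):
BBBBBB
BBBBBB
RRRRRR
RRRRBB
RRRRBB
BBBBBB
BBBBBB
BBYBBB
BBBBBB
After op 2 fill(5,0,B) [0 cells changed]:
BBBBBB
BBBBBB
RRRRRR
RRRRBB
RRRRBB
BBBBBB
BBBBBB
BBYBBB
BBBBBB
After op 3 paint(6,1,G):
BBBBBB
BBBBBB
RRRRRR
RRRRBB
RRRRBB
BBBBBB
BGBBBB
BBYBBB
BBBBBB
After op 4 fill(0,0,R) [12 cells changed]:
RRRRRR
RRRRRR
RRRRRR
RRRRBB
RRRRBB
BBBBBB
BGBBBB
BBYBBB
BBBBBB
After op 5 paint(1,5,B):
RRRRRR
RRRRRB
RRRRRR
RRRRBB
RRRRBB
BBBBBB
BGBBBB
BBYBBB
BBBBBB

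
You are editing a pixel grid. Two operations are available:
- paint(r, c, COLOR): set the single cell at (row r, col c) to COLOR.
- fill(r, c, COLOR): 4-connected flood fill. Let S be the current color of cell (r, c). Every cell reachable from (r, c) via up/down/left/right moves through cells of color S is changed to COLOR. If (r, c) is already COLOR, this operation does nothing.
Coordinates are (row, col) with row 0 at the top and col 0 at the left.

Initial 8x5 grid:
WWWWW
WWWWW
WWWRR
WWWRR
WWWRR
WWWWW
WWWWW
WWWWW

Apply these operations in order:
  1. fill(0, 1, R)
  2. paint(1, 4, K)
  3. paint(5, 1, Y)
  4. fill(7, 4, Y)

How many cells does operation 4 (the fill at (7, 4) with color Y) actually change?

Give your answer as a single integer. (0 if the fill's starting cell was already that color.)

Answer: 38

Derivation:
After op 1 fill(0,1,R) [34 cells changed]:
RRRRR
RRRRR
RRRRR
RRRRR
RRRRR
RRRRR
RRRRR
RRRRR
After op 2 paint(1,4,K):
RRRRR
RRRRK
RRRRR
RRRRR
RRRRR
RRRRR
RRRRR
RRRRR
After op 3 paint(5,1,Y):
RRRRR
RRRRK
RRRRR
RRRRR
RRRRR
RYRRR
RRRRR
RRRRR
After op 4 fill(7,4,Y) [38 cells changed]:
YYYYY
YYYYK
YYYYY
YYYYY
YYYYY
YYYYY
YYYYY
YYYYY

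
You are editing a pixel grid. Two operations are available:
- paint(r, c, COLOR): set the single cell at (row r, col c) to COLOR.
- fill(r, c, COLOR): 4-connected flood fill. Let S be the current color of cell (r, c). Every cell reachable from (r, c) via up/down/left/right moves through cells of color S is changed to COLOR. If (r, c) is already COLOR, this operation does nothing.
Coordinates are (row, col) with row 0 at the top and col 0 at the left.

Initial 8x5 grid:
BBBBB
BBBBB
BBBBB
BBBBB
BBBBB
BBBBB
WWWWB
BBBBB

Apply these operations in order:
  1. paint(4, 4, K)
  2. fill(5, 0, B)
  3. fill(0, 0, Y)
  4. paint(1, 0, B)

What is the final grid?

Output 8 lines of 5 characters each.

After op 1 paint(4,4,K):
BBBBB
BBBBB
BBBBB
BBBBB
BBBBK
BBBBB
WWWWB
BBBBB
After op 2 fill(5,0,B) [0 cells changed]:
BBBBB
BBBBB
BBBBB
BBBBB
BBBBK
BBBBB
WWWWB
BBBBB
After op 3 fill(0,0,Y) [35 cells changed]:
YYYYY
YYYYY
YYYYY
YYYYY
YYYYK
YYYYY
WWWWY
YYYYY
After op 4 paint(1,0,B):
YYYYY
BYYYY
YYYYY
YYYYY
YYYYK
YYYYY
WWWWY
YYYYY

Answer: YYYYY
BYYYY
YYYYY
YYYYY
YYYYK
YYYYY
WWWWY
YYYYY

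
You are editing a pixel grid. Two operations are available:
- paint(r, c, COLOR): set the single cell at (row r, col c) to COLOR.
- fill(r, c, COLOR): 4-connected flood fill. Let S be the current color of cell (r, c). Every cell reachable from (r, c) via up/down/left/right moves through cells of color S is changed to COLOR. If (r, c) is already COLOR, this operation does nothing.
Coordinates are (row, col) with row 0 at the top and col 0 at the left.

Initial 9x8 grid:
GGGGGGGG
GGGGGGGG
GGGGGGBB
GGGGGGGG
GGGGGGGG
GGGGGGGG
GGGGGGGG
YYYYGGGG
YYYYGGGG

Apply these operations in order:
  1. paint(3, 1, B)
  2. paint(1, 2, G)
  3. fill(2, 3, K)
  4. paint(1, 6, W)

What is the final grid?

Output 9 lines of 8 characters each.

Answer: KKKKKKKK
KKKKKKWK
KKKKKKBB
KBKKKKKK
KKKKKKKK
KKKKKKKK
KKKKKKKK
YYYYKKKK
YYYYKKKK

Derivation:
After op 1 paint(3,1,B):
GGGGGGGG
GGGGGGGG
GGGGGGBB
GBGGGGGG
GGGGGGGG
GGGGGGGG
GGGGGGGG
YYYYGGGG
YYYYGGGG
After op 2 paint(1,2,G):
GGGGGGGG
GGGGGGGG
GGGGGGBB
GBGGGGGG
GGGGGGGG
GGGGGGGG
GGGGGGGG
YYYYGGGG
YYYYGGGG
After op 3 fill(2,3,K) [61 cells changed]:
KKKKKKKK
KKKKKKKK
KKKKKKBB
KBKKKKKK
KKKKKKKK
KKKKKKKK
KKKKKKKK
YYYYKKKK
YYYYKKKK
After op 4 paint(1,6,W):
KKKKKKKK
KKKKKKWK
KKKKKKBB
KBKKKKKK
KKKKKKKK
KKKKKKKK
KKKKKKKK
YYYYKKKK
YYYYKKKK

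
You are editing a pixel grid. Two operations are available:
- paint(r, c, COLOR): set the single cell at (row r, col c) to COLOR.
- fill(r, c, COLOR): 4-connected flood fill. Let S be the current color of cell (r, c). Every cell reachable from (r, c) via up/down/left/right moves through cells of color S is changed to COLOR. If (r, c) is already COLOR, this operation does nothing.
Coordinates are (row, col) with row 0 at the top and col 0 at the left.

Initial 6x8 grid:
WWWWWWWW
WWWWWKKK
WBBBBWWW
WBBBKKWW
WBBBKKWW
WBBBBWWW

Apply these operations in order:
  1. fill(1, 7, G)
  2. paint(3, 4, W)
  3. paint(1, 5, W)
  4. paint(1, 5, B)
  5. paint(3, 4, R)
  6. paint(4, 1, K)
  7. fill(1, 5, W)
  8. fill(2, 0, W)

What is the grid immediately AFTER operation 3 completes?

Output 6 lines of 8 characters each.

Answer: WWWWWWWW
WWWWWWGG
WBBBBWWW
WBBBWKWW
WBBBKKWW
WBBBBWWW

Derivation:
After op 1 fill(1,7,G) [3 cells changed]:
WWWWWWWW
WWWWWGGG
WBBBBWWW
WBBBKKWW
WBBBKKWW
WBBBBWWW
After op 2 paint(3,4,W):
WWWWWWWW
WWWWWGGG
WBBBBWWW
WBBBWKWW
WBBBKKWW
WBBBBWWW
After op 3 paint(1,5,W):
WWWWWWWW
WWWWWWGG
WBBBBWWW
WBBBWKWW
WBBBKKWW
WBBBBWWW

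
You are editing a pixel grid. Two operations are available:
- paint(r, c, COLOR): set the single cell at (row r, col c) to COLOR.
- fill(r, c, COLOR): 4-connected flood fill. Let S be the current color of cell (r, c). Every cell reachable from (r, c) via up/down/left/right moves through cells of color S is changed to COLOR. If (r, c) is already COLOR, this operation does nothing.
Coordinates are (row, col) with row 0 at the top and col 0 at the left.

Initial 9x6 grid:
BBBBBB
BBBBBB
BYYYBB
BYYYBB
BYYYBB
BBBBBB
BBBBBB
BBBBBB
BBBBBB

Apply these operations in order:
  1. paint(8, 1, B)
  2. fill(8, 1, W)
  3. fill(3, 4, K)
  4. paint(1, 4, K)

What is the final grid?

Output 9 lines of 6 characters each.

After op 1 paint(8,1,B):
BBBBBB
BBBBBB
BYYYBB
BYYYBB
BYYYBB
BBBBBB
BBBBBB
BBBBBB
BBBBBB
After op 2 fill(8,1,W) [45 cells changed]:
WWWWWW
WWWWWW
WYYYWW
WYYYWW
WYYYWW
WWWWWW
WWWWWW
WWWWWW
WWWWWW
After op 3 fill(3,4,K) [45 cells changed]:
KKKKKK
KKKKKK
KYYYKK
KYYYKK
KYYYKK
KKKKKK
KKKKKK
KKKKKK
KKKKKK
After op 4 paint(1,4,K):
KKKKKK
KKKKKK
KYYYKK
KYYYKK
KYYYKK
KKKKKK
KKKKKK
KKKKKK
KKKKKK

Answer: KKKKKK
KKKKKK
KYYYKK
KYYYKK
KYYYKK
KKKKKK
KKKKKK
KKKKKK
KKKKKK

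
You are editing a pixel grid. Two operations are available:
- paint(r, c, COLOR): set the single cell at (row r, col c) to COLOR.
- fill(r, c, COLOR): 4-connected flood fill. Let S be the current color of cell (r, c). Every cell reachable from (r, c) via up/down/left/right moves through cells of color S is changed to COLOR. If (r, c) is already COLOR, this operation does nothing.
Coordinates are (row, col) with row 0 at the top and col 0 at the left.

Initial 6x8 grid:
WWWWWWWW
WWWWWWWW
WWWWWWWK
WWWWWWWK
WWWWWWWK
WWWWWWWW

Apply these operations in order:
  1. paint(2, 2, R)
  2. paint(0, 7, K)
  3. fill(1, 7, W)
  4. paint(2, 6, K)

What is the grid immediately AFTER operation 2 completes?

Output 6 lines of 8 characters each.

After op 1 paint(2,2,R):
WWWWWWWW
WWWWWWWW
WWRWWWWK
WWWWWWWK
WWWWWWWK
WWWWWWWW
After op 2 paint(0,7,K):
WWWWWWWK
WWWWWWWW
WWRWWWWK
WWWWWWWK
WWWWWWWK
WWWWWWWW

Answer: WWWWWWWK
WWWWWWWW
WWRWWWWK
WWWWWWWK
WWWWWWWK
WWWWWWWW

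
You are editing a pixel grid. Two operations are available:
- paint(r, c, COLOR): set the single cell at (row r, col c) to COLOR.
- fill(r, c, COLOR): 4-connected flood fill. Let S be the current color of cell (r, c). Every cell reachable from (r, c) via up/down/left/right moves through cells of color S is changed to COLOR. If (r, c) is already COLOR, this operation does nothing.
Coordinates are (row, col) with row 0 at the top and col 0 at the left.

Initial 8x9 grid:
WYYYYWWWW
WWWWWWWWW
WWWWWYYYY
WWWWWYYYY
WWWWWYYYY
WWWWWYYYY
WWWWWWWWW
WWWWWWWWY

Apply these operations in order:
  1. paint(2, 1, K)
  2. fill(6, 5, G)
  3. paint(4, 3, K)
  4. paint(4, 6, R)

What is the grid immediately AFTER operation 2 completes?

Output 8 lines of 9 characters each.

After op 1 paint(2,1,K):
WYYYYWWWW
WWWWWWWWW
WKWWWYYYY
WWWWWYYYY
WWWWWYYYY
WWWWWYYYY
WWWWWWWWW
WWWWWWWWY
After op 2 fill(6,5,G) [50 cells changed]:
GYYYYGGGG
GGGGGGGGG
GKGGGYYYY
GGGGGYYYY
GGGGGYYYY
GGGGGYYYY
GGGGGGGGG
GGGGGGGGY

Answer: GYYYYGGGG
GGGGGGGGG
GKGGGYYYY
GGGGGYYYY
GGGGGYYYY
GGGGGYYYY
GGGGGGGGG
GGGGGGGGY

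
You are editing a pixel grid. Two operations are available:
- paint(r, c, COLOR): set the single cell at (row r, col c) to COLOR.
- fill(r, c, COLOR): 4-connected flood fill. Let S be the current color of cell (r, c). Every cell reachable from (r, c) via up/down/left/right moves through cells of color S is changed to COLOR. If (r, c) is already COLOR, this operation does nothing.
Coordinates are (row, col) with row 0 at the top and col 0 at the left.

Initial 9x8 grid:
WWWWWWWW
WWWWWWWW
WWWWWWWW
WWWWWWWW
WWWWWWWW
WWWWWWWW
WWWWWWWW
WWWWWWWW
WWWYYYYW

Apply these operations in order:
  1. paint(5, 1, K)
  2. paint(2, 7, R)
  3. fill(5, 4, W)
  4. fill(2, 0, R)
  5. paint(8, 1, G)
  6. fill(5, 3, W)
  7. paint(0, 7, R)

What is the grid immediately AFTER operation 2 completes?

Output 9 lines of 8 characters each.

After op 1 paint(5,1,K):
WWWWWWWW
WWWWWWWW
WWWWWWWW
WWWWWWWW
WWWWWWWW
WKWWWWWW
WWWWWWWW
WWWWWWWW
WWWYYYYW
After op 2 paint(2,7,R):
WWWWWWWW
WWWWWWWW
WWWWWWWR
WWWWWWWW
WWWWWWWW
WKWWWWWW
WWWWWWWW
WWWWWWWW
WWWYYYYW

Answer: WWWWWWWW
WWWWWWWW
WWWWWWWR
WWWWWWWW
WWWWWWWW
WKWWWWWW
WWWWWWWW
WWWWWWWW
WWWYYYYW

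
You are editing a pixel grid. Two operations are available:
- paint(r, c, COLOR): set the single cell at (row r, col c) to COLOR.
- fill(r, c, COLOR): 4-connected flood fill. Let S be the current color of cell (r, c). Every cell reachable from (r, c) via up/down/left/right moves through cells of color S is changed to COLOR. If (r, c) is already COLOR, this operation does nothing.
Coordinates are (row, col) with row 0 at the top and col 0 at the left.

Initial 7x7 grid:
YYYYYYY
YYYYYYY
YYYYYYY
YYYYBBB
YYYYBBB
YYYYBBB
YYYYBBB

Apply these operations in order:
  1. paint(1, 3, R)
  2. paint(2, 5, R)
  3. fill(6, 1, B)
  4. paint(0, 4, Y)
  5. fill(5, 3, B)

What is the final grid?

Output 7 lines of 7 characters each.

After op 1 paint(1,3,R):
YYYYYYY
YYYRYYY
YYYYYYY
YYYYBBB
YYYYBBB
YYYYBBB
YYYYBBB
After op 2 paint(2,5,R):
YYYYYYY
YYYRYYY
YYYYYRY
YYYYBBB
YYYYBBB
YYYYBBB
YYYYBBB
After op 3 fill(6,1,B) [35 cells changed]:
BBBBBBB
BBBRBBB
BBBBBRB
BBBBBBB
BBBBBBB
BBBBBBB
BBBBBBB
After op 4 paint(0,4,Y):
BBBBYBB
BBBRBBB
BBBBBRB
BBBBBBB
BBBBBBB
BBBBBBB
BBBBBBB
After op 5 fill(5,3,B) [0 cells changed]:
BBBBYBB
BBBRBBB
BBBBBRB
BBBBBBB
BBBBBBB
BBBBBBB
BBBBBBB

Answer: BBBBYBB
BBBRBBB
BBBBBRB
BBBBBBB
BBBBBBB
BBBBBBB
BBBBBBB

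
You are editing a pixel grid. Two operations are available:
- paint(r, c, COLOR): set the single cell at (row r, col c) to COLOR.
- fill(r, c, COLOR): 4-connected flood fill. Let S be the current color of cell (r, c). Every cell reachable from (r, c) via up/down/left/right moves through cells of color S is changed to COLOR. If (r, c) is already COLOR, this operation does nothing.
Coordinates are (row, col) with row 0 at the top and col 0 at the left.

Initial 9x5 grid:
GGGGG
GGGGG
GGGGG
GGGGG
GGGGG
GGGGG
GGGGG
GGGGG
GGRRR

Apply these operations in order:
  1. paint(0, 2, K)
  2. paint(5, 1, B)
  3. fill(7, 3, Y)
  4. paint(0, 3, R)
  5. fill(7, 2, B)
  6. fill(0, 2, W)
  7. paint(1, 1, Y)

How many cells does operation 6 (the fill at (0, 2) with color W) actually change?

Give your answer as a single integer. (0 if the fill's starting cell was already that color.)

Answer: 1

Derivation:
After op 1 paint(0,2,K):
GGKGG
GGGGG
GGGGG
GGGGG
GGGGG
GGGGG
GGGGG
GGGGG
GGRRR
After op 2 paint(5,1,B):
GGKGG
GGGGG
GGGGG
GGGGG
GGGGG
GBGGG
GGGGG
GGGGG
GGRRR
After op 3 fill(7,3,Y) [40 cells changed]:
YYKYY
YYYYY
YYYYY
YYYYY
YYYYY
YBYYY
YYYYY
YYYYY
YYRRR
After op 4 paint(0,3,R):
YYKRY
YYYYY
YYYYY
YYYYY
YYYYY
YBYYY
YYYYY
YYYYY
YYRRR
After op 5 fill(7,2,B) [39 cells changed]:
BBKRB
BBBBB
BBBBB
BBBBB
BBBBB
BBBBB
BBBBB
BBBBB
BBRRR
After op 6 fill(0,2,W) [1 cells changed]:
BBWRB
BBBBB
BBBBB
BBBBB
BBBBB
BBBBB
BBBBB
BBBBB
BBRRR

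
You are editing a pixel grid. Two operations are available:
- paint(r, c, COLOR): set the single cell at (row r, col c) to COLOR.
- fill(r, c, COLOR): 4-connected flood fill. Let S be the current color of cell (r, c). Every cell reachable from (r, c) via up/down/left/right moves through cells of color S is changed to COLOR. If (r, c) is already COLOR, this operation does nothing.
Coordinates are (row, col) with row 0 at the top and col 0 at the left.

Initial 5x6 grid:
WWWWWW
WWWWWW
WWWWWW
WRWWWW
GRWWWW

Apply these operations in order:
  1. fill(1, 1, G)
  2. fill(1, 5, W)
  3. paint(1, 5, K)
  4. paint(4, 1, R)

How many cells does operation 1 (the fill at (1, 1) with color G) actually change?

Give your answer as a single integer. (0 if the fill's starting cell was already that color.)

After op 1 fill(1,1,G) [27 cells changed]:
GGGGGG
GGGGGG
GGGGGG
GRGGGG
GRGGGG

Answer: 27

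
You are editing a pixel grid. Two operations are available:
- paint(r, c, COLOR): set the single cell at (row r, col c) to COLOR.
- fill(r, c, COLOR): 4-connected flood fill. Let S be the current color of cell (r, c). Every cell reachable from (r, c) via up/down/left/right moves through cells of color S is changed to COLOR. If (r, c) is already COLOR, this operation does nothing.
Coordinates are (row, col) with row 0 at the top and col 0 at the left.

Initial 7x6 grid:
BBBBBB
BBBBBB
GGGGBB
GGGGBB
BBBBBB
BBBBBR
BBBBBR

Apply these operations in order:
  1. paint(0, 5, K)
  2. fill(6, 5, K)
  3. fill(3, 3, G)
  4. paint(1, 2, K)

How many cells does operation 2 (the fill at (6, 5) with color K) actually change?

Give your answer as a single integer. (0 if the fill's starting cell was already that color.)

Answer: 2

Derivation:
After op 1 paint(0,5,K):
BBBBBK
BBBBBB
GGGGBB
GGGGBB
BBBBBB
BBBBBR
BBBBBR
After op 2 fill(6,5,K) [2 cells changed]:
BBBBBK
BBBBBB
GGGGBB
GGGGBB
BBBBBB
BBBBBK
BBBBBK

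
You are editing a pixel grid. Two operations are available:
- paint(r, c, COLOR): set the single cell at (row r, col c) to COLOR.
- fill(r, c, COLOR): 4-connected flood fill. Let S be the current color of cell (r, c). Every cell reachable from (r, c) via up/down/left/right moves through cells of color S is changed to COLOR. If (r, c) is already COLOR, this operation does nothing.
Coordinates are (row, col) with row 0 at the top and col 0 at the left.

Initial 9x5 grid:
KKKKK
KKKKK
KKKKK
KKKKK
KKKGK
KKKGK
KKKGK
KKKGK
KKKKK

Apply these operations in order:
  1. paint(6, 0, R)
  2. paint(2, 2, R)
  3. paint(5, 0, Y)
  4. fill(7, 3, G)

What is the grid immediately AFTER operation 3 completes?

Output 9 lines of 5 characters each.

Answer: KKKKK
KKKKK
KKRKK
KKKKK
KKKGK
YKKGK
RKKGK
KKKGK
KKKKK

Derivation:
After op 1 paint(6,0,R):
KKKKK
KKKKK
KKKKK
KKKKK
KKKGK
KKKGK
RKKGK
KKKGK
KKKKK
After op 2 paint(2,2,R):
KKKKK
KKKKK
KKRKK
KKKKK
KKKGK
KKKGK
RKKGK
KKKGK
KKKKK
After op 3 paint(5,0,Y):
KKKKK
KKKKK
KKRKK
KKKKK
KKKGK
YKKGK
RKKGK
KKKGK
KKKKK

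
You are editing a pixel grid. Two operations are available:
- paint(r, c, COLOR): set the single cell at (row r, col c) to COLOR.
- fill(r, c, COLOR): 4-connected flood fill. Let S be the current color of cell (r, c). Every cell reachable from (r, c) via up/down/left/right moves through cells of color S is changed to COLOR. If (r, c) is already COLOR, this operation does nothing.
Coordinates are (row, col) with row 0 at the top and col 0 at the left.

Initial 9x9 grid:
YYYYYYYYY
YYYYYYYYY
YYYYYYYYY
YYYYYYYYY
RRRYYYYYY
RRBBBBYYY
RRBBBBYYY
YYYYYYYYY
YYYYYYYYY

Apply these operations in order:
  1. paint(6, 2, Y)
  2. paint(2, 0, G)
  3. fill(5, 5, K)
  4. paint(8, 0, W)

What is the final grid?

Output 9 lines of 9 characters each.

After op 1 paint(6,2,Y):
YYYYYYYYY
YYYYYYYYY
YYYYYYYYY
YYYYYYYYY
RRRYYYYYY
RRBBBBYYY
RRYBBBYYY
YYYYYYYYY
YYYYYYYYY
After op 2 paint(2,0,G):
YYYYYYYYY
YYYYYYYYY
GYYYYYYYY
YYYYYYYYY
RRRYYYYYY
RRBBBBYYY
RRYBBBYYY
YYYYYYYYY
YYYYYYYYY
After op 3 fill(5,5,K) [7 cells changed]:
YYYYYYYYY
YYYYYYYYY
GYYYYYYYY
YYYYYYYYY
RRRYYYYYY
RRKKKKYYY
RRYKKKYYY
YYYYYYYYY
YYYYYYYYY
After op 4 paint(8,0,W):
YYYYYYYYY
YYYYYYYYY
GYYYYYYYY
YYYYYYYYY
RRRYYYYYY
RRKKKKYYY
RRYKKKYYY
YYYYYYYYY
WYYYYYYYY

Answer: YYYYYYYYY
YYYYYYYYY
GYYYYYYYY
YYYYYYYYY
RRRYYYYYY
RRKKKKYYY
RRYKKKYYY
YYYYYYYYY
WYYYYYYYY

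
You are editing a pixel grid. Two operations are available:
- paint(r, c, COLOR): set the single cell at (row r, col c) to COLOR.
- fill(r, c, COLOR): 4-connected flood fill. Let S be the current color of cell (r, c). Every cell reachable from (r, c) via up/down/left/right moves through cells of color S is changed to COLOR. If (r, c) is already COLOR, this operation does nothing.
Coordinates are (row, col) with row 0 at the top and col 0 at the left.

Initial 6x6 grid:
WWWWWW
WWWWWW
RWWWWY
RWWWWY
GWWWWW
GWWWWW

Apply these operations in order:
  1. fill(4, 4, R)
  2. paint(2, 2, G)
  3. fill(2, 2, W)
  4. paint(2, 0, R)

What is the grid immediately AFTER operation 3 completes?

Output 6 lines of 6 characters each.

Answer: RRRRRR
RRRRRR
RRWRRY
RRRRRY
GRRRRR
GRRRRR

Derivation:
After op 1 fill(4,4,R) [30 cells changed]:
RRRRRR
RRRRRR
RRRRRY
RRRRRY
GRRRRR
GRRRRR
After op 2 paint(2,2,G):
RRRRRR
RRRRRR
RRGRRY
RRRRRY
GRRRRR
GRRRRR
After op 3 fill(2,2,W) [1 cells changed]:
RRRRRR
RRRRRR
RRWRRY
RRRRRY
GRRRRR
GRRRRR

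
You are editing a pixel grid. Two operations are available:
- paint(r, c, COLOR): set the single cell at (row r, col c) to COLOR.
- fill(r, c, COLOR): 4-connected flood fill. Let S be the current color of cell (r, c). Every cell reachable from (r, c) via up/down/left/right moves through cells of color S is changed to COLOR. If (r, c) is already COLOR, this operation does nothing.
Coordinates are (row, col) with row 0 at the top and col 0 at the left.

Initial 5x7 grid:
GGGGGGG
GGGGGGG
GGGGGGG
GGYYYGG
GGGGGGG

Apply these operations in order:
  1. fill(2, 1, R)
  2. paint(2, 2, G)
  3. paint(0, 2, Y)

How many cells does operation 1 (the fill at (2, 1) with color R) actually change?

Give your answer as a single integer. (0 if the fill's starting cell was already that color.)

After op 1 fill(2,1,R) [32 cells changed]:
RRRRRRR
RRRRRRR
RRRRRRR
RRYYYRR
RRRRRRR

Answer: 32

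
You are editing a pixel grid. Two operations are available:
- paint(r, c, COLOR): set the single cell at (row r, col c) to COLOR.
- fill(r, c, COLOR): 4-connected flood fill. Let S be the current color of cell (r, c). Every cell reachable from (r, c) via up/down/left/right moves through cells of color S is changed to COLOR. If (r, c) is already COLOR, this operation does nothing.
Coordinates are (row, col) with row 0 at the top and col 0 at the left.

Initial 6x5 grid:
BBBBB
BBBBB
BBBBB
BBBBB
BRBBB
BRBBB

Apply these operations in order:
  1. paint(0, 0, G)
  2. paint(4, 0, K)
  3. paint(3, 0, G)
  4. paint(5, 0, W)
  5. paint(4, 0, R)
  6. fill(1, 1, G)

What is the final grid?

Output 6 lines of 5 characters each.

Answer: GGGGG
GGGGG
GGGGG
GGGGG
RRGGG
WRGGG

Derivation:
After op 1 paint(0,0,G):
GBBBB
BBBBB
BBBBB
BBBBB
BRBBB
BRBBB
After op 2 paint(4,0,K):
GBBBB
BBBBB
BBBBB
BBBBB
KRBBB
BRBBB
After op 3 paint(3,0,G):
GBBBB
BBBBB
BBBBB
GBBBB
KRBBB
BRBBB
After op 4 paint(5,0,W):
GBBBB
BBBBB
BBBBB
GBBBB
KRBBB
WRBBB
After op 5 paint(4,0,R):
GBBBB
BBBBB
BBBBB
GBBBB
RRBBB
WRBBB
After op 6 fill(1,1,G) [24 cells changed]:
GGGGG
GGGGG
GGGGG
GGGGG
RRGGG
WRGGG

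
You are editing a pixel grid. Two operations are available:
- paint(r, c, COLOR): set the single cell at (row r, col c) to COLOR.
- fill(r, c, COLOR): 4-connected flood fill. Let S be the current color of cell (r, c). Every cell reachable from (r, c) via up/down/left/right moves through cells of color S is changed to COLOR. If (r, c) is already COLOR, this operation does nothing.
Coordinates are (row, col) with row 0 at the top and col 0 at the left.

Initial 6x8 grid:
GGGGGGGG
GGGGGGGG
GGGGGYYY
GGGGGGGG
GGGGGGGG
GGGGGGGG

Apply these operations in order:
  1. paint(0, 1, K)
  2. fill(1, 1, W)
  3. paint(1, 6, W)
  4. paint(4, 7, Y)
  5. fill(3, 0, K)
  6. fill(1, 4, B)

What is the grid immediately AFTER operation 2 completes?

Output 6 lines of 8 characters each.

Answer: WKWWWWWW
WWWWWWWW
WWWWWYYY
WWWWWWWW
WWWWWWWW
WWWWWWWW

Derivation:
After op 1 paint(0,1,K):
GKGGGGGG
GGGGGGGG
GGGGGYYY
GGGGGGGG
GGGGGGGG
GGGGGGGG
After op 2 fill(1,1,W) [44 cells changed]:
WKWWWWWW
WWWWWWWW
WWWWWYYY
WWWWWWWW
WWWWWWWW
WWWWWWWW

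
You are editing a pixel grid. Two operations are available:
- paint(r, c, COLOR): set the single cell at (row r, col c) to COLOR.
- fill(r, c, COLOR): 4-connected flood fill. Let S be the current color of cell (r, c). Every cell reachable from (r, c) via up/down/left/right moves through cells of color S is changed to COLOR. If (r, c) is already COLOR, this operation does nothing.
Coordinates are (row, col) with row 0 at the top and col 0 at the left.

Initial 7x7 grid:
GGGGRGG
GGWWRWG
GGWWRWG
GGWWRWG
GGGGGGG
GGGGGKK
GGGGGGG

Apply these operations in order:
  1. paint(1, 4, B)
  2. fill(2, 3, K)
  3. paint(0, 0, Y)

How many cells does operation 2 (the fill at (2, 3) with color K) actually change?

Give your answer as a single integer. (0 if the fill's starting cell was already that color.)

Answer: 6

Derivation:
After op 1 paint(1,4,B):
GGGGRGG
GGWWBWG
GGWWRWG
GGWWRWG
GGGGGGG
GGGGGKK
GGGGGGG
After op 2 fill(2,3,K) [6 cells changed]:
GGGGRGG
GGKKBWG
GGKKRWG
GGKKRWG
GGGGGGG
GGGGGKK
GGGGGGG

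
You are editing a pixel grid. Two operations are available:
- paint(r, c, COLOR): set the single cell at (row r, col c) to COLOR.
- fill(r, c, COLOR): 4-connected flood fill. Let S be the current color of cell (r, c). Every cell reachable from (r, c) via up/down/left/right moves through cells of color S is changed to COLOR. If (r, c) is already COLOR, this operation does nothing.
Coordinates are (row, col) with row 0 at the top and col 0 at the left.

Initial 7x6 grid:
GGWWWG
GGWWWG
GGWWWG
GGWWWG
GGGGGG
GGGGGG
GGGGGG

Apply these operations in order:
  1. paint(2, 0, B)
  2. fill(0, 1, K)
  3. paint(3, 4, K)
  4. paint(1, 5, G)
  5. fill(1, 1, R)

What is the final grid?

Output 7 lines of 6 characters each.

After op 1 paint(2,0,B):
GGWWWG
GGWWWG
BGWWWG
GGWWWG
GGGGGG
GGGGGG
GGGGGG
After op 2 fill(0,1,K) [29 cells changed]:
KKWWWK
KKWWWK
BKWWWK
KKWWWK
KKKKKK
KKKKKK
KKKKKK
After op 3 paint(3,4,K):
KKWWWK
KKWWWK
BKWWWK
KKWWKK
KKKKKK
KKKKKK
KKKKKK
After op 4 paint(1,5,G):
KKWWWK
KKWWWG
BKWWWK
KKWWKK
KKKKKK
KKKKKK
KKKKKK
After op 5 fill(1,1,R) [28 cells changed]:
RRWWWK
RRWWWG
BRWWWR
RRWWRR
RRRRRR
RRRRRR
RRRRRR

Answer: RRWWWK
RRWWWG
BRWWWR
RRWWRR
RRRRRR
RRRRRR
RRRRRR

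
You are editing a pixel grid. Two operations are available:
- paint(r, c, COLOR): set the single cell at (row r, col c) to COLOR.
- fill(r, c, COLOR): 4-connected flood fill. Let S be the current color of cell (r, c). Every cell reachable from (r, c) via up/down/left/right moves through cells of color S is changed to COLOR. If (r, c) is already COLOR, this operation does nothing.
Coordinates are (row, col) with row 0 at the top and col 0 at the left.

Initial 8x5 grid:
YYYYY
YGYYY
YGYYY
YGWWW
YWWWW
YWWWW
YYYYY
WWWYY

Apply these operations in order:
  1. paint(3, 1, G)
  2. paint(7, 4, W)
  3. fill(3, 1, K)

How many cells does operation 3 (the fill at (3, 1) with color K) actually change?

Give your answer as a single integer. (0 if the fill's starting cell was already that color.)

Answer: 3

Derivation:
After op 1 paint(3,1,G):
YYYYY
YGYYY
YGYYY
YGWWW
YWWWW
YWWWW
YYYYY
WWWYY
After op 2 paint(7,4,W):
YYYYY
YGYYY
YGYYY
YGWWW
YWWWW
YWWWW
YYYYY
WWWYW
After op 3 fill(3,1,K) [3 cells changed]:
YYYYY
YKYYY
YKYYY
YKWWW
YWWWW
YWWWW
YYYYY
WWWYW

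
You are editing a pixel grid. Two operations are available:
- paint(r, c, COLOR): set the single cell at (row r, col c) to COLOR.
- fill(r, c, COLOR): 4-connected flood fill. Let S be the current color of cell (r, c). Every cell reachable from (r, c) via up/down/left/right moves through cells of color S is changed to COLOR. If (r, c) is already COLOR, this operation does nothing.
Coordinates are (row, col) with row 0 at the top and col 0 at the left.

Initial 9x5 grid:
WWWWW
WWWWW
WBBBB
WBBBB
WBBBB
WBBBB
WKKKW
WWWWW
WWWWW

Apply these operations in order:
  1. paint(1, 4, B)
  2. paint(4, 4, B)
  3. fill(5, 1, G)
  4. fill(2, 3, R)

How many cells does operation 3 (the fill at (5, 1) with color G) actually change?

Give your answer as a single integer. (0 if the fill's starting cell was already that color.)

After op 1 paint(1,4,B):
WWWWW
WWWWB
WBBBB
WBBBB
WBBBB
WBBBB
WKKKW
WWWWW
WWWWW
After op 2 paint(4,4,B):
WWWWW
WWWWB
WBBBB
WBBBB
WBBBB
WBBBB
WKKKW
WWWWW
WWWWW
After op 3 fill(5,1,G) [17 cells changed]:
WWWWW
WWWWG
WGGGG
WGGGG
WGGGG
WGGGG
WKKKW
WWWWW
WWWWW

Answer: 17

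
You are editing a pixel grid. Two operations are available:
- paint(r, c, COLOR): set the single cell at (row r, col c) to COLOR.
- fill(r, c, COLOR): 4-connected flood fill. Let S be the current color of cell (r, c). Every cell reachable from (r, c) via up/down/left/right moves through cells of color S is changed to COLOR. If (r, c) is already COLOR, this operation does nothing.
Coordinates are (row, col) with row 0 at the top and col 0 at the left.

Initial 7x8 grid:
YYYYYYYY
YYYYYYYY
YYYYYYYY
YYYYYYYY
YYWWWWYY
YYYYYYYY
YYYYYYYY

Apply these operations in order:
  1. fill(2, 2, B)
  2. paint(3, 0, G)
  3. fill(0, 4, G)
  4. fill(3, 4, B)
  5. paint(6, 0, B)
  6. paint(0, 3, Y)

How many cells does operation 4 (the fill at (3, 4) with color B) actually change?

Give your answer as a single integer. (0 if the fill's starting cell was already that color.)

Answer: 52

Derivation:
After op 1 fill(2,2,B) [52 cells changed]:
BBBBBBBB
BBBBBBBB
BBBBBBBB
BBBBBBBB
BBWWWWBB
BBBBBBBB
BBBBBBBB
After op 2 paint(3,0,G):
BBBBBBBB
BBBBBBBB
BBBBBBBB
GBBBBBBB
BBWWWWBB
BBBBBBBB
BBBBBBBB
After op 3 fill(0,4,G) [51 cells changed]:
GGGGGGGG
GGGGGGGG
GGGGGGGG
GGGGGGGG
GGWWWWGG
GGGGGGGG
GGGGGGGG
After op 4 fill(3,4,B) [52 cells changed]:
BBBBBBBB
BBBBBBBB
BBBBBBBB
BBBBBBBB
BBWWWWBB
BBBBBBBB
BBBBBBBB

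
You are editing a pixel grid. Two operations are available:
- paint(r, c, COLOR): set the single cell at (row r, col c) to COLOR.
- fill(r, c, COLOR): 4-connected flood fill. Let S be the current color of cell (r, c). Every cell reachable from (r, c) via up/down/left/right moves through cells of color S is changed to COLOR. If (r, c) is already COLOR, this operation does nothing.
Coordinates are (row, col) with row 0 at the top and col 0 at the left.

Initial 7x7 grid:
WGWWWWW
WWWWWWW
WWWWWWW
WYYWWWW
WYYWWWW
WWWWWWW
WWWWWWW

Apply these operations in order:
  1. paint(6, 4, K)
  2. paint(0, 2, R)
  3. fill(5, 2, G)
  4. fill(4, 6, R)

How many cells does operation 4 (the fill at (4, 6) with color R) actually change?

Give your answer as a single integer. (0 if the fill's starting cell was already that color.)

After op 1 paint(6,4,K):
WGWWWWW
WWWWWWW
WWWWWWW
WYYWWWW
WYYWWWW
WWWWWWW
WWWWKWW
After op 2 paint(0,2,R):
WGRWWWW
WWWWWWW
WWWWWWW
WYYWWWW
WYYWWWW
WWWWWWW
WWWWKWW
After op 3 fill(5,2,G) [42 cells changed]:
GGRGGGG
GGGGGGG
GGGGGGG
GYYGGGG
GYYGGGG
GGGGGGG
GGGGKGG
After op 4 fill(4,6,R) [43 cells changed]:
RRRRRRR
RRRRRRR
RRRRRRR
RYYRRRR
RYYRRRR
RRRRRRR
RRRRKRR

Answer: 43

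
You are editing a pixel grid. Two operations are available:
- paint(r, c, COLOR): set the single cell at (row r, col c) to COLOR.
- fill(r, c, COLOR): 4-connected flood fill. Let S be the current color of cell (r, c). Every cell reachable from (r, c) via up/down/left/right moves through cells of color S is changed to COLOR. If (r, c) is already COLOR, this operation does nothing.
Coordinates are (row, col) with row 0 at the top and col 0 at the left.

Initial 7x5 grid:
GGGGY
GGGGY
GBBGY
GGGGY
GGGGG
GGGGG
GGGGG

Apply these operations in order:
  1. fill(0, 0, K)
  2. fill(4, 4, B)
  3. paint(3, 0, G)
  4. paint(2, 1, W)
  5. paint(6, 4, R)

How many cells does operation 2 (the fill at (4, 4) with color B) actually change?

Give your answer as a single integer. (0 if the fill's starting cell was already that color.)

Answer: 29

Derivation:
After op 1 fill(0,0,K) [29 cells changed]:
KKKKY
KKKKY
KBBKY
KKKKY
KKKKK
KKKKK
KKKKK
After op 2 fill(4,4,B) [29 cells changed]:
BBBBY
BBBBY
BBBBY
BBBBY
BBBBB
BBBBB
BBBBB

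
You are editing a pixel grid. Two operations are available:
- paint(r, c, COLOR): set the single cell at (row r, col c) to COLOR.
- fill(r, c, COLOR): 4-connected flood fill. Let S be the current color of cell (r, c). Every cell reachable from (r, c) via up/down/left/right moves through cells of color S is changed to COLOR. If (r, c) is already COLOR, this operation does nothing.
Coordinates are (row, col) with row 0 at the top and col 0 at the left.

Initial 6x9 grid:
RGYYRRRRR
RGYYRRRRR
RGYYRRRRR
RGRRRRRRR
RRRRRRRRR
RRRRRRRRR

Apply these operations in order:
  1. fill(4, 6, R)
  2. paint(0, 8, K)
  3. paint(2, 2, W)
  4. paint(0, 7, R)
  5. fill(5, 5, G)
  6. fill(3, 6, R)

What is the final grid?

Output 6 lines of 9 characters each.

Answer: RRYYRRRRK
RRYYRRRRR
RRWYRRRRR
RRRRRRRRR
RRRRRRRRR
RRRRRRRRR

Derivation:
After op 1 fill(4,6,R) [0 cells changed]:
RGYYRRRRR
RGYYRRRRR
RGYYRRRRR
RGRRRRRRR
RRRRRRRRR
RRRRRRRRR
After op 2 paint(0,8,K):
RGYYRRRRK
RGYYRRRRR
RGYYRRRRR
RGRRRRRRR
RRRRRRRRR
RRRRRRRRR
After op 3 paint(2,2,W):
RGYYRRRRK
RGYYRRRRR
RGWYRRRRR
RGRRRRRRR
RRRRRRRRR
RRRRRRRRR
After op 4 paint(0,7,R):
RGYYRRRRK
RGYYRRRRR
RGWYRRRRR
RGRRRRRRR
RRRRRRRRR
RRRRRRRRR
After op 5 fill(5,5,G) [43 cells changed]:
GGYYGGGGK
GGYYGGGGG
GGWYGGGGG
GGGGGGGGG
GGGGGGGGG
GGGGGGGGG
After op 6 fill(3,6,R) [47 cells changed]:
RRYYRRRRK
RRYYRRRRR
RRWYRRRRR
RRRRRRRRR
RRRRRRRRR
RRRRRRRRR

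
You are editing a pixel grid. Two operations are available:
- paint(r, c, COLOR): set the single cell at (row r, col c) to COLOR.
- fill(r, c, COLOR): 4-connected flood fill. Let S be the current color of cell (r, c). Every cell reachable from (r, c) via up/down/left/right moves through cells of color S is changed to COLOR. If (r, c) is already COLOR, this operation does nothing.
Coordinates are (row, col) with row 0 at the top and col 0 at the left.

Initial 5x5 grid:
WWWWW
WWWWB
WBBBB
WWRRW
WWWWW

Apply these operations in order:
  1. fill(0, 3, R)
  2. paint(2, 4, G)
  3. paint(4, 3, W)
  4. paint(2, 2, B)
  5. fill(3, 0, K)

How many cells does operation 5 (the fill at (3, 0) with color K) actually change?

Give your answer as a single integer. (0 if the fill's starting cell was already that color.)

After op 1 fill(0,3,R) [18 cells changed]:
RRRRR
RRRRB
RBBBB
RRRRR
RRRRR
After op 2 paint(2,4,G):
RRRRR
RRRRB
RBBBG
RRRRR
RRRRR
After op 3 paint(4,3,W):
RRRRR
RRRRB
RBBBG
RRRRR
RRRWR
After op 4 paint(2,2,B):
RRRRR
RRRRB
RBBBG
RRRRR
RRRWR
After op 5 fill(3,0,K) [19 cells changed]:
KKKKK
KKKKB
KBBBG
KKKKK
KKKWK

Answer: 19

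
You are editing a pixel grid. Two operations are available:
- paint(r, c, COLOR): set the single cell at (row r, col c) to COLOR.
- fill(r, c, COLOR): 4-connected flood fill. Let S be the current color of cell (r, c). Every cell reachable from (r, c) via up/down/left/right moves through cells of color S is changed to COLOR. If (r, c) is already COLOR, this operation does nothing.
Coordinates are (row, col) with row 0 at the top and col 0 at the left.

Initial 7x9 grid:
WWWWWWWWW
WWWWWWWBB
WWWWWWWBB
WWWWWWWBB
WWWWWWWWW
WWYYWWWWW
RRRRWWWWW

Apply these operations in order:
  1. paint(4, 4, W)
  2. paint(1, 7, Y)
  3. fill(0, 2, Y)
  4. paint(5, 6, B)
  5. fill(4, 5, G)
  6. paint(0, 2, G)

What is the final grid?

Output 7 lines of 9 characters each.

Answer: GGGGGGGGG
GGGGGGGGB
GGGGGGGBB
GGGGGGGBB
GGGGGGGGG
GGGGGGBGG
RRRRGGGGG

Derivation:
After op 1 paint(4,4,W):
WWWWWWWWW
WWWWWWWBB
WWWWWWWBB
WWWWWWWBB
WWWWWWWWW
WWYYWWWWW
RRRRWWWWW
After op 2 paint(1,7,Y):
WWWWWWWWW
WWWWWWWYB
WWWWWWWBB
WWWWWWWBB
WWWWWWWWW
WWYYWWWWW
RRRRWWWWW
After op 3 fill(0,2,Y) [51 cells changed]:
YYYYYYYYY
YYYYYYYYB
YYYYYYYBB
YYYYYYYBB
YYYYYYYYY
YYYYYYYYY
RRRRYYYYY
After op 4 paint(5,6,B):
YYYYYYYYY
YYYYYYYYB
YYYYYYYBB
YYYYYYYBB
YYYYYYYYY
YYYYYYBYY
RRRRYYYYY
After op 5 fill(4,5,G) [53 cells changed]:
GGGGGGGGG
GGGGGGGGB
GGGGGGGBB
GGGGGGGBB
GGGGGGGGG
GGGGGGBGG
RRRRGGGGG
After op 6 paint(0,2,G):
GGGGGGGGG
GGGGGGGGB
GGGGGGGBB
GGGGGGGBB
GGGGGGGGG
GGGGGGBGG
RRRRGGGGG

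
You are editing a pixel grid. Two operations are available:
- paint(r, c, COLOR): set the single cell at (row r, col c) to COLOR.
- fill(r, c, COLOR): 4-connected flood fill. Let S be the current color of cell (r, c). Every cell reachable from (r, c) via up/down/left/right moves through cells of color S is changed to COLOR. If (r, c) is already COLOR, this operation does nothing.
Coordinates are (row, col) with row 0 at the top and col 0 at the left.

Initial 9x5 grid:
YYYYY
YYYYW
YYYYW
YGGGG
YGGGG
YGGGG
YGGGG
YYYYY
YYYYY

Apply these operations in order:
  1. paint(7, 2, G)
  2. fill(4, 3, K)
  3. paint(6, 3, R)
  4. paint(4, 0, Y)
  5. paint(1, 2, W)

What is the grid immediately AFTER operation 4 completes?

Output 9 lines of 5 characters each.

Answer: YYYYY
YYYYW
YYYYW
YKKKK
YKKKK
YKKKK
YKKRK
YYKYY
YYYYY

Derivation:
After op 1 paint(7,2,G):
YYYYY
YYYYW
YYYYW
YGGGG
YGGGG
YGGGG
YGGGG
YYGYY
YYYYY
After op 2 fill(4,3,K) [17 cells changed]:
YYYYY
YYYYW
YYYYW
YKKKK
YKKKK
YKKKK
YKKKK
YYKYY
YYYYY
After op 3 paint(6,3,R):
YYYYY
YYYYW
YYYYW
YKKKK
YKKKK
YKKKK
YKKRK
YYKYY
YYYYY
After op 4 paint(4,0,Y):
YYYYY
YYYYW
YYYYW
YKKKK
YKKKK
YKKKK
YKKRK
YYKYY
YYYYY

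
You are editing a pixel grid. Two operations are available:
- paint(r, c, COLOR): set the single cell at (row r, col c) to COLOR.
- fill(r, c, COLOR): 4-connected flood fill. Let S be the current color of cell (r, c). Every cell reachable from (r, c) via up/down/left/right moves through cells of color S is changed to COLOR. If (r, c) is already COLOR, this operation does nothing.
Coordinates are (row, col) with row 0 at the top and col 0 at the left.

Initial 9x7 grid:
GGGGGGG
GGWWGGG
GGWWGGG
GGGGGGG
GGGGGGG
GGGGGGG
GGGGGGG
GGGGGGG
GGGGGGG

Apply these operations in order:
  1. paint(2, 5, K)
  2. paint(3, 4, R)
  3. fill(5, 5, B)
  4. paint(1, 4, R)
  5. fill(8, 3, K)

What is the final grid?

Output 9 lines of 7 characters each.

Answer: KKKKKKK
KKWWRKK
KKWWBKK
KKKKRKK
KKKKKKK
KKKKKKK
KKKKKKK
KKKKKKK
KKKKKKK

Derivation:
After op 1 paint(2,5,K):
GGGGGGG
GGWWGGG
GGWWGKG
GGGGGGG
GGGGGGG
GGGGGGG
GGGGGGG
GGGGGGG
GGGGGGG
After op 2 paint(3,4,R):
GGGGGGG
GGWWGGG
GGWWGKG
GGGGRGG
GGGGGGG
GGGGGGG
GGGGGGG
GGGGGGG
GGGGGGG
After op 3 fill(5,5,B) [57 cells changed]:
BBBBBBB
BBWWBBB
BBWWBKB
BBBBRBB
BBBBBBB
BBBBBBB
BBBBBBB
BBBBBBB
BBBBBBB
After op 4 paint(1,4,R):
BBBBBBB
BBWWRBB
BBWWBKB
BBBBRBB
BBBBBBB
BBBBBBB
BBBBBBB
BBBBBBB
BBBBBBB
After op 5 fill(8,3,K) [55 cells changed]:
KKKKKKK
KKWWRKK
KKWWBKK
KKKKRKK
KKKKKKK
KKKKKKK
KKKKKKK
KKKKKKK
KKKKKKK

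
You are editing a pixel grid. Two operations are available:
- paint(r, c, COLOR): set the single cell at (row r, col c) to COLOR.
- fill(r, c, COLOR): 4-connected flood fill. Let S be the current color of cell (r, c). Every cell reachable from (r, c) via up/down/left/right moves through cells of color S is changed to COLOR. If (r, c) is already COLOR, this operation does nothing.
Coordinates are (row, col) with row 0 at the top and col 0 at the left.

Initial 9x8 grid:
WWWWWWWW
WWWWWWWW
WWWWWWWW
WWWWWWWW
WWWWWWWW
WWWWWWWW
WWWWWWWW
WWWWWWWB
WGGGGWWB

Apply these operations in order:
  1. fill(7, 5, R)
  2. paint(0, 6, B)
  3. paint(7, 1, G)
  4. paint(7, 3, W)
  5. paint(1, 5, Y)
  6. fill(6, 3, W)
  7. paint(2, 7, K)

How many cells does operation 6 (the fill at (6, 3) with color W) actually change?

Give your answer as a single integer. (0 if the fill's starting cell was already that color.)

Answer: 62

Derivation:
After op 1 fill(7,5,R) [66 cells changed]:
RRRRRRRR
RRRRRRRR
RRRRRRRR
RRRRRRRR
RRRRRRRR
RRRRRRRR
RRRRRRRR
RRRRRRRB
RGGGGRRB
After op 2 paint(0,6,B):
RRRRRRBR
RRRRRRRR
RRRRRRRR
RRRRRRRR
RRRRRRRR
RRRRRRRR
RRRRRRRR
RRRRRRRB
RGGGGRRB
After op 3 paint(7,1,G):
RRRRRRBR
RRRRRRRR
RRRRRRRR
RRRRRRRR
RRRRRRRR
RRRRRRRR
RRRRRRRR
RGRRRRRB
RGGGGRRB
After op 4 paint(7,3,W):
RRRRRRBR
RRRRRRRR
RRRRRRRR
RRRRRRRR
RRRRRRRR
RRRRRRRR
RRRRRRRR
RGRWRRRB
RGGGGRRB
After op 5 paint(1,5,Y):
RRRRRRBR
RRRRRYRR
RRRRRRRR
RRRRRRRR
RRRRRRRR
RRRRRRRR
RRRRRRRR
RGRWRRRB
RGGGGRRB
After op 6 fill(6,3,W) [62 cells changed]:
WWWWWWBW
WWWWWYWW
WWWWWWWW
WWWWWWWW
WWWWWWWW
WWWWWWWW
WWWWWWWW
WGWWWWWB
WGGGGWWB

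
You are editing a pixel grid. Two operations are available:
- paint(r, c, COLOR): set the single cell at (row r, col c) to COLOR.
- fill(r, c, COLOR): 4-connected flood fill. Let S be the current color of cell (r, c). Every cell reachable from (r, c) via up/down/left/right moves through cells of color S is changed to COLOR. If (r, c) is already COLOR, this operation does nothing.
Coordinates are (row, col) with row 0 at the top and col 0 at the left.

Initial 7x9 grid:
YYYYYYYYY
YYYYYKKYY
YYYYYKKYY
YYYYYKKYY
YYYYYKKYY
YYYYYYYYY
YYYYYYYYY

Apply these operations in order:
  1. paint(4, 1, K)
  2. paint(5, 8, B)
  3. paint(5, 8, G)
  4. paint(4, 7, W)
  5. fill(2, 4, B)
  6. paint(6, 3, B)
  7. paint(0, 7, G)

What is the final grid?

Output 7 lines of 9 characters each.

After op 1 paint(4,1,K):
YYYYYYYYY
YYYYYKKYY
YYYYYKKYY
YYYYYKKYY
YKYYYKKYY
YYYYYYYYY
YYYYYYYYY
After op 2 paint(5,8,B):
YYYYYYYYY
YYYYYKKYY
YYYYYKKYY
YYYYYKKYY
YKYYYKKYY
YYYYYYYYB
YYYYYYYYY
After op 3 paint(5,8,G):
YYYYYYYYY
YYYYYKKYY
YYYYYKKYY
YYYYYKKYY
YKYYYKKYY
YYYYYYYYG
YYYYYYYYY
After op 4 paint(4,7,W):
YYYYYYYYY
YYYYYKKYY
YYYYYKKYY
YYYYYKKYY
YKYYYKKWY
YYYYYYYYG
YYYYYYYYY
After op 5 fill(2,4,B) [52 cells changed]:
BBBBBBBBB
BBBBBKKBB
BBBBBKKBB
BBBBBKKBB
BKBBBKKWB
BBBBBBBBG
BBBBBBBBB
After op 6 paint(6,3,B):
BBBBBBBBB
BBBBBKKBB
BBBBBKKBB
BBBBBKKBB
BKBBBKKWB
BBBBBBBBG
BBBBBBBBB
After op 7 paint(0,7,G):
BBBBBBBGB
BBBBBKKBB
BBBBBKKBB
BBBBBKKBB
BKBBBKKWB
BBBBBBBBG
BBBBBBBBB

Answer: BBBBBBBGB
BBBBBKKBB
BBBBBKKBB
BBBBBKKBB
BKBBBKKWB
BBBBBBBBG
BBBBBBBBB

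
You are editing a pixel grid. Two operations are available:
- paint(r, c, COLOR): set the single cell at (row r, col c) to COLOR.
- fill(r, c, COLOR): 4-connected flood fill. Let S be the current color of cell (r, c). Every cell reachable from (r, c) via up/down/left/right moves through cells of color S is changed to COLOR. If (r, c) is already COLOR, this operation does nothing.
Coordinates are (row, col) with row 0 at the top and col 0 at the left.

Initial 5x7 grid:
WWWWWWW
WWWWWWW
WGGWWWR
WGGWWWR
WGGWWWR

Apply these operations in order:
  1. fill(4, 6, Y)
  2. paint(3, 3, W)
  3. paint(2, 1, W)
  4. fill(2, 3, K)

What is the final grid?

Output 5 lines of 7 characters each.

After op 1 fill(4,6,Y) [3 cells changed]:
WWWWWWW
WWWWWWW
WGGWWWY
WGGWWWY
WGGWWWY
After op 2 paint(3,3,W):
WWWWWWW
WWWWWWW
WGGWWWY
WGGWWWY
WGGWWWY
After op 3 paint(2,1,W):
WWWWWWW
WWWWWWW
WWGWWWY
WGGWWWY
WGGWWWY
After op 4 fill(2,3,K) [27 cells changed]:
KKKKKKK
KKKKKKK
KKGKKKY
KGGKKKY
KGGKKKY

Answer: KKKKKKK
KKKKKKK
KKGKKKY
KGGKKKY
KGGKKKY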